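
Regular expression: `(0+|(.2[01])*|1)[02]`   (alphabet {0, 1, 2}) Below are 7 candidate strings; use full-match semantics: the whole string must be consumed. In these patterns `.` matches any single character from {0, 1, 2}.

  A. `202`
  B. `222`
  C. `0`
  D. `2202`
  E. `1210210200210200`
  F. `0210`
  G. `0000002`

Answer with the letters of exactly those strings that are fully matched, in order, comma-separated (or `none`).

C, D, E, F, G

A. `202` → no match
B. `222` → no match
C. `0` → match
D. `2202` → match
E → match
F. `0210` → match
G. `0000002` → match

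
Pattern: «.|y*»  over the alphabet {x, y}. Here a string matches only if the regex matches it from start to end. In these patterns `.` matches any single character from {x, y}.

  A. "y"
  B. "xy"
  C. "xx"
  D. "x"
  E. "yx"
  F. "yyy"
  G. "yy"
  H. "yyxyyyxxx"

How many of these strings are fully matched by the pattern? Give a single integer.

A. "y" → match
B. "xy" → no match
C. "xx" → no match
D. "x" → match
E. "yx" → no match
F. "yyy" → match
G. "yy" → match
H. "yyxyyyxxx" → no match
Total matched: 4

4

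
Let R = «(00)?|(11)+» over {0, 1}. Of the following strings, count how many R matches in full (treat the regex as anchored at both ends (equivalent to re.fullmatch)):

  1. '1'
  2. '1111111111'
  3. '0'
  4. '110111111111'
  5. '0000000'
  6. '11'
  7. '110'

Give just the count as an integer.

1 → no match
2 → match
3 → no match
4 → no match
5 → no match
6 → match
7 → no match
Total matched: 2

2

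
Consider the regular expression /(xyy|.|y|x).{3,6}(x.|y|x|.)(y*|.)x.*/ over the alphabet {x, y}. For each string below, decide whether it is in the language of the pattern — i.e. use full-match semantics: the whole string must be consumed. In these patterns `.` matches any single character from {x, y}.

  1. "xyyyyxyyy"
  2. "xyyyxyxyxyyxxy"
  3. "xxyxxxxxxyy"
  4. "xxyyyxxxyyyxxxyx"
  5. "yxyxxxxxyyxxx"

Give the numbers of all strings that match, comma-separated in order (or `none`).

1 → match
2 → match
3 → match
4 → match
5 → match

1, 2, 3, 4, 5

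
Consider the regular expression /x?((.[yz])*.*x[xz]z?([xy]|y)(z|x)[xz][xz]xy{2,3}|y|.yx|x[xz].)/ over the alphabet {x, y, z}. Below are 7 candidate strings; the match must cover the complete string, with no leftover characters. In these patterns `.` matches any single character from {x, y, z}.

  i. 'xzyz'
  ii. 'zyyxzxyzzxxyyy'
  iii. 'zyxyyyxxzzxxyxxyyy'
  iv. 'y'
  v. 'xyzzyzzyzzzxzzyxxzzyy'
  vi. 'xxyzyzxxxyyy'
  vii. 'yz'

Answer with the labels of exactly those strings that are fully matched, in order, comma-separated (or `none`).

i. 'xzyz' → no match
ii → no match
iii → no match
iv. 'y' → match
v → no match
vi. 'xxyzyzxxxyyy' → no match
vii. 'yz' → no match

iv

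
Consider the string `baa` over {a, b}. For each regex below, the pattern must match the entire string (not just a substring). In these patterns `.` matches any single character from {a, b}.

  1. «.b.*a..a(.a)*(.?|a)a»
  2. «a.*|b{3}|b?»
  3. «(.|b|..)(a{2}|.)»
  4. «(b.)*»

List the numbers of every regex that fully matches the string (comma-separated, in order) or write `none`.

1 → no match
2 → no match
3 → match
4 → no match

3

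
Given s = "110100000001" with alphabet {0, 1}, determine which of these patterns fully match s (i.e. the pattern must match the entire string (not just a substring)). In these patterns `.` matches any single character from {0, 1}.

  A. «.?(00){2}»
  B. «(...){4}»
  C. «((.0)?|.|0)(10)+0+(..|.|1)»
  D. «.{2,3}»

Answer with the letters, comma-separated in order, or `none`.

A → no match — must end with "00"
B → match
C → match
D → no match

B, C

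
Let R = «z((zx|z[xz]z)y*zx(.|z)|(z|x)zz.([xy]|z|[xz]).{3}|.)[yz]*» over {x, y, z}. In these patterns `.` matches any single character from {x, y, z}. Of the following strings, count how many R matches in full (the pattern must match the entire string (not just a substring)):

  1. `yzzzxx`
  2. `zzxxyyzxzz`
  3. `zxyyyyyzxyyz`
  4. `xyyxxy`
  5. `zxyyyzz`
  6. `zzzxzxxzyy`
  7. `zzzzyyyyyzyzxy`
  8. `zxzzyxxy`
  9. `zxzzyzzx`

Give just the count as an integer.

1. `yzzzxx` → no match — must start with `z`
2. `zzxxyyzxzz` → no match
3. `zxyyyyyzxyyz` → no match
4. `xyyxxy` → no match — must start with `z`
5. `zxyyyzz` → match
6. `zzzxzxxzyy` → no match
7 → no match
8. `zxzzyxxy` → no match
9. `zxzzyzzx` → no match
Total matched: 1

1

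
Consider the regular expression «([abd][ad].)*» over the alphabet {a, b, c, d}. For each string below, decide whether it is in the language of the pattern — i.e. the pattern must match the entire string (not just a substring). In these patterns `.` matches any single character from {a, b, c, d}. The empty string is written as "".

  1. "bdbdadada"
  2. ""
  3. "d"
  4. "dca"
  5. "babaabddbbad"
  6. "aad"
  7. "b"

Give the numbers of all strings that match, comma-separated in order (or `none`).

1 → match
2 → match
3 → no match
4 → no match
5 → match
6 → match
7 → no match

1, 2, 5, 6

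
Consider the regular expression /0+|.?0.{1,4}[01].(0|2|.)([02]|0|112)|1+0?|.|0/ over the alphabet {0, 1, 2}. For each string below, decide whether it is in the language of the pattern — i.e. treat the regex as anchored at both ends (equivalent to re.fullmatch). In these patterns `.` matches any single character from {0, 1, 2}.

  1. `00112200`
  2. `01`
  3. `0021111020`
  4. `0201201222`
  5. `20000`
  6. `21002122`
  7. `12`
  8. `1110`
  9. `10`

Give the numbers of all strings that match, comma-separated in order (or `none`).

1 → no match
2 → no match
3 → match
4 → no match
5 → no match
6 → no match
7 → no match
8 → match
9 → match

3, 8, 9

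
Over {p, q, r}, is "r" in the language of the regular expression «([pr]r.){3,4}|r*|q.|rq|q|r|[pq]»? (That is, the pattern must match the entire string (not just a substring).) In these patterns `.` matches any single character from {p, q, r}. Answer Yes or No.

Yes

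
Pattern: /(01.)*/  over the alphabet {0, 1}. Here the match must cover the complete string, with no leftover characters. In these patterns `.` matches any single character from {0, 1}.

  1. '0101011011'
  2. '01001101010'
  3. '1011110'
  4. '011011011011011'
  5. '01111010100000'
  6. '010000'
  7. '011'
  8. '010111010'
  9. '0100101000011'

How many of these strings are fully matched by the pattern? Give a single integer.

1 → no match
2 → no match
3 → no match
4 → match
5 → no match
6 → no match
7 → match
8 → no match
9 → no match
Total matched: 2

2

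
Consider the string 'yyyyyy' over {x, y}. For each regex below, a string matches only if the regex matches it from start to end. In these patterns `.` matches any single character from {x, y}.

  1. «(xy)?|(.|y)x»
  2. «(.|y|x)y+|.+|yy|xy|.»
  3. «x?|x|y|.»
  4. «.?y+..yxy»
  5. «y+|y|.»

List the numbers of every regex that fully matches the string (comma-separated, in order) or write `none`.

2, 5

1 → no match
2 → match
3 → no match
4 → no match — must end with 'yxy'
5 → match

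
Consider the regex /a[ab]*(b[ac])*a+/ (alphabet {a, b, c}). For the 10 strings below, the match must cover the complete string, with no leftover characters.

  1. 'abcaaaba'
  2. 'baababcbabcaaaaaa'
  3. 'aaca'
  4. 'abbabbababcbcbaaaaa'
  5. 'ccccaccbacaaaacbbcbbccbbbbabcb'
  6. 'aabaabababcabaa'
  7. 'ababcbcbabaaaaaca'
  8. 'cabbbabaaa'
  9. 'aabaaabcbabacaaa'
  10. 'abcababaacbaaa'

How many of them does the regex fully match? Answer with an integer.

1

1 → no match
2 → no match — must start with 'a'
3 → no match
4 → match
5 → no match — must start with 'a'
6 → no match
7 → no match
8 → no match — must start with 'a'
9 → no match
10 → no match
Total matched: 1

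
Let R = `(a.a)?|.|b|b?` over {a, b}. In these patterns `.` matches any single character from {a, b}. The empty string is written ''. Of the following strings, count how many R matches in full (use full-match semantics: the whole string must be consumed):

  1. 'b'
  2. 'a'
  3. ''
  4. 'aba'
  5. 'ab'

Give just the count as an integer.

4

1 → match
2 → match
3 → match
4 → match
5 → no match
Total matched: 4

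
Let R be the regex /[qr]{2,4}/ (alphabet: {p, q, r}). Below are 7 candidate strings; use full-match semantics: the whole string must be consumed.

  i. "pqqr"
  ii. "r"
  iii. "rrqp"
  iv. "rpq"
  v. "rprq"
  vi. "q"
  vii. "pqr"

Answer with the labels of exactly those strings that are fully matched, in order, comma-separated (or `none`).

i. "pqqr" → no match
ii. "r" → no match
iii. "rrqp" → no match
iv. "rpq" → no match
v. "rprq" → no match
vi. "q" → no match
vii. "pqr" → no match

none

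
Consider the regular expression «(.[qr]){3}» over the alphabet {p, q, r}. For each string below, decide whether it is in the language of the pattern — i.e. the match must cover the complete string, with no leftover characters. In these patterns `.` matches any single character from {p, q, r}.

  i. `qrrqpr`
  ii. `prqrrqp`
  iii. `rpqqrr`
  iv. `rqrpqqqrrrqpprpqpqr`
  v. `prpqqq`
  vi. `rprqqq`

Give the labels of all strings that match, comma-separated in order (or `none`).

i, v

i → match
ii → no match
iii → no match
iv → no match
v → match
vi → no match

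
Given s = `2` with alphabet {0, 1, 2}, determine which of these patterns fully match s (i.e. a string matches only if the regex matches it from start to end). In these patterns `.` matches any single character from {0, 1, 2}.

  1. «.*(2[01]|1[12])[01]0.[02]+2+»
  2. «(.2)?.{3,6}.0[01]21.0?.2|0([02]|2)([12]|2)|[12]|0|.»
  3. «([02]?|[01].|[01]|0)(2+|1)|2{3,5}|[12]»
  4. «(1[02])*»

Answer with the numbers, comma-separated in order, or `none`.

2, 3

1 → no match
2 → match
3 → match
4 → no match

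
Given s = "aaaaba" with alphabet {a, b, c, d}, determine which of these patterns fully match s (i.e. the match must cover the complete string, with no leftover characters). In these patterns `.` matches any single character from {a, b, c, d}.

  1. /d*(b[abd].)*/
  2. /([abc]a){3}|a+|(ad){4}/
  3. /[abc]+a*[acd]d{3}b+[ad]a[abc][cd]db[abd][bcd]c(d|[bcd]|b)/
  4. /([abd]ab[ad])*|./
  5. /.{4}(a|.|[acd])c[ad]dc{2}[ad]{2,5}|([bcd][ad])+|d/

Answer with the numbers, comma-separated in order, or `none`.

2

1 → no match
2 → match
3 → no match
4 → no match
5 → no match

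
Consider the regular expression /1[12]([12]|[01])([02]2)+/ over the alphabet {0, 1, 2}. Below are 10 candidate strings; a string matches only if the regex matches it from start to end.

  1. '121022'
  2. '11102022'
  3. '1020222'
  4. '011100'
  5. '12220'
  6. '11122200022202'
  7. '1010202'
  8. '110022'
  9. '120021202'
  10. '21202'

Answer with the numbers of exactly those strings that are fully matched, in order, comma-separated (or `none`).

1 → no match
2 → no match
3 → no match
4 → no match — must start with '1'
5 → no match — must end with '2'
6 → no match
7 → no match
8 → no match
9 → no match
10 → no match — must start with '1'

none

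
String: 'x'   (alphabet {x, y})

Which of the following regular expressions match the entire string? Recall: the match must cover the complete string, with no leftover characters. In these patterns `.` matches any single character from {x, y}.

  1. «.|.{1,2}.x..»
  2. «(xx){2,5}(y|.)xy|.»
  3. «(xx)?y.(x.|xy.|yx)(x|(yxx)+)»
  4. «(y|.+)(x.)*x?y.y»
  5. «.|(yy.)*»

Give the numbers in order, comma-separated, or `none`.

1, 2, 5

1 → match
2 → match
3 → no match
4 → no match — must end with 'y'
5 → match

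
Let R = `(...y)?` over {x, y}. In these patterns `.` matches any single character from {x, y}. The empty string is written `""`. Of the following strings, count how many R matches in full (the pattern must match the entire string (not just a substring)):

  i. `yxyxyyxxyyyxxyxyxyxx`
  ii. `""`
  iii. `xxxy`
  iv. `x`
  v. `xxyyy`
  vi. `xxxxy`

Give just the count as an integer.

i → no match
ii → match
iii → match
iv → no match
v → no match
vi → no match
Total matched: 2

2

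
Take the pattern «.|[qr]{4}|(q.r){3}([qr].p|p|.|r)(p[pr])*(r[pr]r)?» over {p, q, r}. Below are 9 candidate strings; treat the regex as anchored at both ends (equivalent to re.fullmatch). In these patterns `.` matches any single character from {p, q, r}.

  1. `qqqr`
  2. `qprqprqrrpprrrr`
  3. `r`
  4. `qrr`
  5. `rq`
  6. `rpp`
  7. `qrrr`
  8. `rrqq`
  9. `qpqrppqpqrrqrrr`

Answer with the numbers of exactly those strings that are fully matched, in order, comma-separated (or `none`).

1, 2, 3, 7, 8

1 → match
2 → match
3 → match
4 → no match
5 → no match
6 → no match
7 → match
8 → match
9 → no match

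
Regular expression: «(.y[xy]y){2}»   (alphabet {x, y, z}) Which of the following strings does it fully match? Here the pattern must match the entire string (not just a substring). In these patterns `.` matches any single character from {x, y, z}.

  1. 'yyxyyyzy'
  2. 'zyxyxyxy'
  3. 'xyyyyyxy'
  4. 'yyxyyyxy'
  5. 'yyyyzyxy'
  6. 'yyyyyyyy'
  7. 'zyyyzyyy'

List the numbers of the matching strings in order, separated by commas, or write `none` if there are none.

1. 'yyxyyyzy' → no match
2. 'zyxyxyxy' → match
3. 'xyyyyyxy' → match
4. 'yyxyyyxy' → match
5. 'yyyyzyxy' → match
6. 'yyyyyyyy' → match
7. 'zyyyzyyy' → match

2, 3, 4, 5, 6, 7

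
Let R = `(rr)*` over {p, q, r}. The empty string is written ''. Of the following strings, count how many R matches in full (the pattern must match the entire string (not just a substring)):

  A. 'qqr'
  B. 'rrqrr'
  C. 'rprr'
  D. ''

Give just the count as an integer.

1

A → no match
B → no match
C → no match
D → match
Total matched: 1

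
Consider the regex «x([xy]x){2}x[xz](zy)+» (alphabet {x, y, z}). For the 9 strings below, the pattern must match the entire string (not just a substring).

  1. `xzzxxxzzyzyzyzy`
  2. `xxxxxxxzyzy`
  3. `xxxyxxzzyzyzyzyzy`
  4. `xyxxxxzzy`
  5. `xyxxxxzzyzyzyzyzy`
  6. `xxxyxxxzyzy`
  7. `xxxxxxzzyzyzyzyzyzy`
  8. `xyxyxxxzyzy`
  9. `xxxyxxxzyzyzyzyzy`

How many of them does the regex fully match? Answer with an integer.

8

1 → no match
2 → match
3 → match
4 → match
5 → match
6 → match
7 → match
8 → match
9 → match
Total matched: 8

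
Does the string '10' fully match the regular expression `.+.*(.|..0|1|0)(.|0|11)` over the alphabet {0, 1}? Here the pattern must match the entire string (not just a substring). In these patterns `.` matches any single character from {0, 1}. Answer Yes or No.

No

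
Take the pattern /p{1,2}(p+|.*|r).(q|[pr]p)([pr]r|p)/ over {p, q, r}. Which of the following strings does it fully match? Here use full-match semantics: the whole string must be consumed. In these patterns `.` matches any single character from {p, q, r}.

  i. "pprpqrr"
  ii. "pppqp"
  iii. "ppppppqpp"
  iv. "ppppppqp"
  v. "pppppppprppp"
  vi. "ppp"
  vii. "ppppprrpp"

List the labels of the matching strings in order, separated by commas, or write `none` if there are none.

i. "pprpqrr" → match
ii. "pppqp" → match
iii. "ppppppqpp" → no match
iv. "ppppppqp" → match
v. "pppppppprppp" → match
vi. "ppp" → no match
vii. "ppppprrpp" → match

i, ii, iv, v, vii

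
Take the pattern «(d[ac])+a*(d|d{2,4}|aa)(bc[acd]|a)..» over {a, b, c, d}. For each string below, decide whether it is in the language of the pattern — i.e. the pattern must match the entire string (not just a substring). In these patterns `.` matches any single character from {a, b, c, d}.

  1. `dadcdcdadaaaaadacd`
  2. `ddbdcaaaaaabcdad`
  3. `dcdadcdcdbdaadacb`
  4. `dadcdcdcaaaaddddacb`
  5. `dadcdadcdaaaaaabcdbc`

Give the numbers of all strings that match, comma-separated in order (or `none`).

1, 4, 5

1 → match
2 → no match
3 → no match
4 → match
5 → match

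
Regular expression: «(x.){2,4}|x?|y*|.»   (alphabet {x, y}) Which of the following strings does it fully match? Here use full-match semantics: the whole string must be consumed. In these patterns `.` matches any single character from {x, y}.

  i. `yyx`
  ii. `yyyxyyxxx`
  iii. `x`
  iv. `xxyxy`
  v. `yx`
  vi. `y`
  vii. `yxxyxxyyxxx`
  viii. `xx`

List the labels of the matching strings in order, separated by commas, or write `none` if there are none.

iii, vi

i → no match
ii → no match
iii → match
iv → no match
v → no match
vi → match
vii → no match
viii → no match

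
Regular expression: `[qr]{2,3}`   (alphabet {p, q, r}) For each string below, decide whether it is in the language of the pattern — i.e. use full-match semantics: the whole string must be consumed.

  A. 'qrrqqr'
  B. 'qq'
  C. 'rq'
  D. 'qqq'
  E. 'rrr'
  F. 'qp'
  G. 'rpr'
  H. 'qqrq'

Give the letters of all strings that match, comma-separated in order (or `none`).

A. 'qrrqqr' → no match
B. 'qq' → match
C. 'rq' → match
D. 'qqq' → match
E. 'rrr' → match
F. 'qp' → no match
G. 'rpr' → no match
H. 'qqrq' → no match

B, C, D, E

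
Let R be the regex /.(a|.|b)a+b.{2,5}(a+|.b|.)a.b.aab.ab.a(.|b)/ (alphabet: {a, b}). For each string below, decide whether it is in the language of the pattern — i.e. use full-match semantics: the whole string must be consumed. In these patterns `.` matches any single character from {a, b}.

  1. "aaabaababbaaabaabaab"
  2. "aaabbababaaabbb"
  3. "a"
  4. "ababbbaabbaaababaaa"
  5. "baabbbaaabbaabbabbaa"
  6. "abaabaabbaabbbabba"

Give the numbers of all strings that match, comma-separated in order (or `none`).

1, 5

1 → match
2 → no match
3 → no match
4 → no match
5 → match
6 → no match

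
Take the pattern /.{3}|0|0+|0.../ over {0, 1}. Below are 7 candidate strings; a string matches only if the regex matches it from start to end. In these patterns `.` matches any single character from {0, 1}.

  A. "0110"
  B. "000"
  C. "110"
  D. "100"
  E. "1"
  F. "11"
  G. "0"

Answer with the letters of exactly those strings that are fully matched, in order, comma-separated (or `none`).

A → match
B → match
C → match
D → match
E → no match
F → no match
G → match

A, B, C, D, G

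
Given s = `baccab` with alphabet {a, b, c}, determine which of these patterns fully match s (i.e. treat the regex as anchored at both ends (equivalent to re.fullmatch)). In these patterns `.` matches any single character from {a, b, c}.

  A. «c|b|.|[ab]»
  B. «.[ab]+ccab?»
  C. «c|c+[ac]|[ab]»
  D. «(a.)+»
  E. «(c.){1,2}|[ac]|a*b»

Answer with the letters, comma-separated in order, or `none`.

B

A → no match
B → match
C → no match
D → no match — must start with `a`
E → no match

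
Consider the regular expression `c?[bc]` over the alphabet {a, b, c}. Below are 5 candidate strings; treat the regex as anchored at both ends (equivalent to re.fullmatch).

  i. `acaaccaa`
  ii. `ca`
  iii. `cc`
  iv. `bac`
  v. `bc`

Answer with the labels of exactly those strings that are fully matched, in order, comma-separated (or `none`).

i → no match
ii → no match
iii → match
iv → no match
v → no match

iii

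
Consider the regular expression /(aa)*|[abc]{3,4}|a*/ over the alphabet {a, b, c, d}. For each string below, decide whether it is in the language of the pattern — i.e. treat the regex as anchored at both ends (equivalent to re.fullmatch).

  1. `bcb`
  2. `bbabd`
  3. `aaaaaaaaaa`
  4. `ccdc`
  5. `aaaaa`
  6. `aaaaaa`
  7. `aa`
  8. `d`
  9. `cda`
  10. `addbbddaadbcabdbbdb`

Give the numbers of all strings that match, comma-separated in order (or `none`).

1. `bcb` → match
2. `bbabd` → no match
3. `aaaaaaaaaa` → match
4. `ccdc` → no match
5. `aaaaa` → match
6. `aaaaaa` → match
7. `aa` → match
8. `d` → no match
9. `cda` → no match
10 → no match

1, 3, 5, 6, 7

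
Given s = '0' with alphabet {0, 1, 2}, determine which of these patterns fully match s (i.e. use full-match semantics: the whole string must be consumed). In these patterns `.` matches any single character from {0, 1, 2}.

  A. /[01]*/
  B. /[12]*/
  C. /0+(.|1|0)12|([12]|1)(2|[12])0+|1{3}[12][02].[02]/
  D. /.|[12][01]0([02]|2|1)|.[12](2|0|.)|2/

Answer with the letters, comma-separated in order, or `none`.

A, D

A → match
B → no match
C → no match
D → match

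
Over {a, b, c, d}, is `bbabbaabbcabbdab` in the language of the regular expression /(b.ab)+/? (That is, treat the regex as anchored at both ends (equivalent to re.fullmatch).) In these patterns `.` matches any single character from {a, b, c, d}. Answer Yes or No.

Yes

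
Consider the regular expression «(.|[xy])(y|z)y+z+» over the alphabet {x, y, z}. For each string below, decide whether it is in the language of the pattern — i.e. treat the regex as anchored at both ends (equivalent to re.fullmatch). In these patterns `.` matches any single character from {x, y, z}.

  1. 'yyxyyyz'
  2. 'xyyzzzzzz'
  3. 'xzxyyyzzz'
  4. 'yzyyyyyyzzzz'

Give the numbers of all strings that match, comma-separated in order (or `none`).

2, 4

1 → no match
2 → match
3 → no match
4 → match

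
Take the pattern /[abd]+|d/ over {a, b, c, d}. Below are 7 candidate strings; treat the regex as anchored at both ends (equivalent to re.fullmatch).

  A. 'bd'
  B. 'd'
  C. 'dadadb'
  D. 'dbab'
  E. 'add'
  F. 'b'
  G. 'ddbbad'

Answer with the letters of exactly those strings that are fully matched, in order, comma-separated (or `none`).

A, B, C, D, E, F, G

A → match
B → match
C → match
D → match
E → match
F → match
G → match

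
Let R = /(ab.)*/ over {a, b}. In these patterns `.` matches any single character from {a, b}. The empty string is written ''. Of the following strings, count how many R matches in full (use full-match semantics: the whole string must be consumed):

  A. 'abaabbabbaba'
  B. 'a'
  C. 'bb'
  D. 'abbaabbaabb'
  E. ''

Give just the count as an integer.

2

A → match
B → no match
C → no match
D → no match
E → match
Total matched: 2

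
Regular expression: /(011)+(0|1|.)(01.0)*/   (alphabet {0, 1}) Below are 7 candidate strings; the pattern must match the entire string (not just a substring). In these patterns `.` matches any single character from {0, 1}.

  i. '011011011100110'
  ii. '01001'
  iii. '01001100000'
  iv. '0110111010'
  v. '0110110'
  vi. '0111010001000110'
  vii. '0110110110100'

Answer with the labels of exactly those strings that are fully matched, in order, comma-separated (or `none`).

i → no match
ii → no match — must start with '011'
iii → no match — must start with '011'
iv → no match
v → match
vi → match
vii → no match

v, vi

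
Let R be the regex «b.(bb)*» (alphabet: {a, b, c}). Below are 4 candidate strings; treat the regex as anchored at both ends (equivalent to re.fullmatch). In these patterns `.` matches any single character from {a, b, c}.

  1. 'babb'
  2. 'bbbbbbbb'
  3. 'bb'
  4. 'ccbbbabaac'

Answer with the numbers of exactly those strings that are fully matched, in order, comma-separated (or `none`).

1, 2, 3

1 → match
2 → match
3 → match
4 → no match — must start with 'b'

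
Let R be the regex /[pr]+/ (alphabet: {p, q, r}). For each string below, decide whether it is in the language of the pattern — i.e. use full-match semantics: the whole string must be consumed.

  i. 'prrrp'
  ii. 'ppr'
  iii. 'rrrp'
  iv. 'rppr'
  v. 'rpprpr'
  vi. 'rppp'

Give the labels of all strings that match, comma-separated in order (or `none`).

i, ii, iii, iv, v, vi

i. 'prrrp' → match
ii. 'ppr' → match
iii. 'rrrp' → match
iv. 'rppr' → match
v. 'rpprpr' → match
vi. 'rppp' → match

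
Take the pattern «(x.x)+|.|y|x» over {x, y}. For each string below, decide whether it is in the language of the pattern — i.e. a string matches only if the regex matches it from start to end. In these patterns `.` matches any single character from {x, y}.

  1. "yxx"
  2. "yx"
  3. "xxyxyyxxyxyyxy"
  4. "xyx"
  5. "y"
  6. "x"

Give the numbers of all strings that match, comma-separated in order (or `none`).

4, 5, 6

1 → no match
2 → no match
3 → no match
4 → match
5 → match
6 → match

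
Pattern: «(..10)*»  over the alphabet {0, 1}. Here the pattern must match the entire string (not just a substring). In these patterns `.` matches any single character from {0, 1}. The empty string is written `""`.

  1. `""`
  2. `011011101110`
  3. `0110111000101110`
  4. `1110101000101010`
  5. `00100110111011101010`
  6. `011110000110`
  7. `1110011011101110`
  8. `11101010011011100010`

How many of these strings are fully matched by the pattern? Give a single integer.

7

1. `""` → match
2. `011011101110` → match
3 → match
4 → match
5 → match
6. `011110000110` → no match
7 → match
8 → match
Total matched: 7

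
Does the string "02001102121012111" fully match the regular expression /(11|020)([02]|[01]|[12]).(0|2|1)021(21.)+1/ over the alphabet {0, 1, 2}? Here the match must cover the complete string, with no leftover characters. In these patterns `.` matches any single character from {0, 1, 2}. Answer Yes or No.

No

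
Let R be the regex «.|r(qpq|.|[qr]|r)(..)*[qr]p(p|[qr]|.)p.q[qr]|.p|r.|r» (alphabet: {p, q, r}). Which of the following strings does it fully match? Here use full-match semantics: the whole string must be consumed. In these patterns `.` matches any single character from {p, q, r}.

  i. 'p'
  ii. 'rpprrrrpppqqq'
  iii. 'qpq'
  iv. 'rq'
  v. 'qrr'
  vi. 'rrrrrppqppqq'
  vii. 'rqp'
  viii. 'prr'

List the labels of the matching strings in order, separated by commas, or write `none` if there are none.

i → match
ii → match
iii → no match
iv → match
v → no match
vi → no match
vii → no match
viii → no match

i, ii, iv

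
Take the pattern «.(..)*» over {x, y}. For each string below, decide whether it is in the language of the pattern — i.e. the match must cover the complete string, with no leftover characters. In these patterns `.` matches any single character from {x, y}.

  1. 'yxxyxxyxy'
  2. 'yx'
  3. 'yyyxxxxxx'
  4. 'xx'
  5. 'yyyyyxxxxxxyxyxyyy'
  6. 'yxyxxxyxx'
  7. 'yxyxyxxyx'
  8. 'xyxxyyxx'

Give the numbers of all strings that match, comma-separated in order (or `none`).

1 → match
2 → no match
3 → match
4 → no match
5 → no match
6 → match
7 → match
8 → no match

1, 3, 6, 7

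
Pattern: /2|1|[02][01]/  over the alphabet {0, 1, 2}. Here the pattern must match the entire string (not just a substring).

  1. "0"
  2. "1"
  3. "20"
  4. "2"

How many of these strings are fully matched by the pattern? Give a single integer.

3

1 → no match
2 → match
3 → match
4 → match
Total matched: 3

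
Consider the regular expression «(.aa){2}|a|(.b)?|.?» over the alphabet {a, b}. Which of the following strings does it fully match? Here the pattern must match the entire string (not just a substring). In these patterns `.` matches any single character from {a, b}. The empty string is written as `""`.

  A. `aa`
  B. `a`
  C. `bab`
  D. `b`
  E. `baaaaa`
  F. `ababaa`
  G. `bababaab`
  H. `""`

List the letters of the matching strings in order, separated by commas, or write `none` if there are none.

A → no match
B → match
C → no match
D → match
E → match
F → no match
G → no match
H → match

B, D, E, H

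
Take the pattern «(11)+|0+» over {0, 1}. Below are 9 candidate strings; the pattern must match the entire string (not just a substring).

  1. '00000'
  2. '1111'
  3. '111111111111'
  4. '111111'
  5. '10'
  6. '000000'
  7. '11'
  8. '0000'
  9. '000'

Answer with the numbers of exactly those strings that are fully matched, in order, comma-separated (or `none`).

1, 2, 3, 4, 6, 7, 8, 9

1. '00000' → match
2. '1111' → match
3. '111111111111' → match
4. '111111' → match
5. '10' → no match
6. '000000' → match
7. '11' → match
8. '0000' → match
9. '000' → match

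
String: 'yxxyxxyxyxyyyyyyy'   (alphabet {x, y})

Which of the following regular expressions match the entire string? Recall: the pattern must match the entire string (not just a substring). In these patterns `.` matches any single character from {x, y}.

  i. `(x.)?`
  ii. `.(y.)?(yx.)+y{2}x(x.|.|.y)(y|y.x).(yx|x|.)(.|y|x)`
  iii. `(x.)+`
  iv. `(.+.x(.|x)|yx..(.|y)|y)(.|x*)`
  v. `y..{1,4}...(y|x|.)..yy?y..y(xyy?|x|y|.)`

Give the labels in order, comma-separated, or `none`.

i → no match
ii → no match
iii → no match — must start with 'x'
iv → no match
v → match

v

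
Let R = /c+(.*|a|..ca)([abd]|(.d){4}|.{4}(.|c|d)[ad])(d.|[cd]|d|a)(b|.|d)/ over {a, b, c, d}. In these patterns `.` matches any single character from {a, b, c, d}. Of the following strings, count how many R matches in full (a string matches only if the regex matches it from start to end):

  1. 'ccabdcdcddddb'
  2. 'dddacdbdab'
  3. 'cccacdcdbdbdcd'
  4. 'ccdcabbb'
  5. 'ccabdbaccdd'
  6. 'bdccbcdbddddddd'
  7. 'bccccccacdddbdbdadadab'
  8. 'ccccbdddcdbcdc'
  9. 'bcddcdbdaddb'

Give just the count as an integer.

1 → match
2 → no match — must start with 'c'
3 → match
4 → no match
5 → no match
6 → no match — must start with 'c'
7 → no match — must start with 'c'
8 → no match
9 → no match — must start with 'c'
Total matched: 2

2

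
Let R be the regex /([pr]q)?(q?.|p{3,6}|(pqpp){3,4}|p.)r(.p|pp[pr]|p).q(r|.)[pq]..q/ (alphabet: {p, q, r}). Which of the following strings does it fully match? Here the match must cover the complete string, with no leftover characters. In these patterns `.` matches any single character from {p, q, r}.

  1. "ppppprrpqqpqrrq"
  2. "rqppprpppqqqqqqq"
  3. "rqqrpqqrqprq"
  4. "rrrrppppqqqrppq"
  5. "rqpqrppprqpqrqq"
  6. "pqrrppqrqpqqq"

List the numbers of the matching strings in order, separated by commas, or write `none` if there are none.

1, 2, 3, 5

1 → match
2 → match
3 → match
4 → no match
5 → match
6 → no match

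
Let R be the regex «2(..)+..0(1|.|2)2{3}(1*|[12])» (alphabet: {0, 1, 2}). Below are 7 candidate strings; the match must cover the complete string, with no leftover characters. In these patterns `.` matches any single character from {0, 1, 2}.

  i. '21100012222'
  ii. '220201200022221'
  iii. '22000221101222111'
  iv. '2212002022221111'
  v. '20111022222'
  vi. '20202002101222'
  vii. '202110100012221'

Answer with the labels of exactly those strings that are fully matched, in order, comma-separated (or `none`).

i → match
ii → match
iii → match
iv → match
v → match
vi → match
vii → match

i, ii, iii, iv, v, vi, vii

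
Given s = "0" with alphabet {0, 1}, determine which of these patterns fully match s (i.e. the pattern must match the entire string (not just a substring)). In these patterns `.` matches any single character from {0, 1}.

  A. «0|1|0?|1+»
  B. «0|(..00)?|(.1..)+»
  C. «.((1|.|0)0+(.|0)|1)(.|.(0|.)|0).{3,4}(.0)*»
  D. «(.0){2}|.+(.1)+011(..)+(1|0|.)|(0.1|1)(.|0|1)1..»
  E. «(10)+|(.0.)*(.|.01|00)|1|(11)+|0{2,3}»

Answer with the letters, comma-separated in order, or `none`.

A, B, E

A → match
B → match
C → no match
D → no match
E → match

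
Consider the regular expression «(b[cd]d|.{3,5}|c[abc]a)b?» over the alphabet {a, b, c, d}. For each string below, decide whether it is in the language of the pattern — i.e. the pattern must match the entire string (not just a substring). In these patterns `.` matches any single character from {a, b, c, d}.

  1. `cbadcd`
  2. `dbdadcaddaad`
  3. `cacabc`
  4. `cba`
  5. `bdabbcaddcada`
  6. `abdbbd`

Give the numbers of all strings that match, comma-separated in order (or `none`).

4

1 → no match
2 → no match
3 → no match
4 → match
5 → no match
6 → no match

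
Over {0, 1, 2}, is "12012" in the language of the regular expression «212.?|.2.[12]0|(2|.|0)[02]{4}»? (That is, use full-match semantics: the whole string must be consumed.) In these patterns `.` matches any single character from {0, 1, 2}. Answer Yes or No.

No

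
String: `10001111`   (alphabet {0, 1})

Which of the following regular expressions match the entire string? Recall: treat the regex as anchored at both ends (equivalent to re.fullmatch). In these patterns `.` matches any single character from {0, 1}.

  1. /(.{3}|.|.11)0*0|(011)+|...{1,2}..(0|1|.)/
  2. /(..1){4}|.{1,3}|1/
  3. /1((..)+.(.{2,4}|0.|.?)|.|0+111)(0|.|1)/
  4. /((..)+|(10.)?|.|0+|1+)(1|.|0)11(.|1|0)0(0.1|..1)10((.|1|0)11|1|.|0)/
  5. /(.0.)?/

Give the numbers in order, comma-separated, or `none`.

3

1 → no match
2 → no match
3 → match
4 → no match
5 → no match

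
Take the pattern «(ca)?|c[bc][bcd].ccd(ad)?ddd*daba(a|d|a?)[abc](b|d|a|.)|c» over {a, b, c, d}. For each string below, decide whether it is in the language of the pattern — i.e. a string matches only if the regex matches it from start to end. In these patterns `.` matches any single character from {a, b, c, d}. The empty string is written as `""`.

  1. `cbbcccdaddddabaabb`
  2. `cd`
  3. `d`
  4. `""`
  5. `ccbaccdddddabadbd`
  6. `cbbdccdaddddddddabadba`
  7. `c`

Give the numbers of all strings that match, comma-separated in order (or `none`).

1, 4, 5, 6, 7

1 → match
2. `cd` → no match
3. `d` → no match
4. `""` → match
5 → match
6 → match
7. `c` → match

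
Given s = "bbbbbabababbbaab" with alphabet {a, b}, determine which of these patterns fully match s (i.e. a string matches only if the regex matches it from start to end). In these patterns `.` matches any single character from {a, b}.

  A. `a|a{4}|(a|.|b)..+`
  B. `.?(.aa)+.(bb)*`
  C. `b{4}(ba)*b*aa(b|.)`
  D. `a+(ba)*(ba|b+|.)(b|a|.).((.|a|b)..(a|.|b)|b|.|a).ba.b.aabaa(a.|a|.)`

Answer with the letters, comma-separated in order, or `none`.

A, C

A → match
B → no match
C → match
D → no match — must start with "a"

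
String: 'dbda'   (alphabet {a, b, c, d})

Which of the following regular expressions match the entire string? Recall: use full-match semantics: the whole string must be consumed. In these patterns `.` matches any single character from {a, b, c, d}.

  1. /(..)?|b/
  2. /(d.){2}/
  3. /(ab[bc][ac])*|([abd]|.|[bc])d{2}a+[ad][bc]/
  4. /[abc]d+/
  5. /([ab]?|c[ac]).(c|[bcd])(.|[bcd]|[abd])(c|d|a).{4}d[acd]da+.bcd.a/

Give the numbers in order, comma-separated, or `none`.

2

1 → no match
2 → match
3 → no match
4 → no match — must end with 'd'
5 → no match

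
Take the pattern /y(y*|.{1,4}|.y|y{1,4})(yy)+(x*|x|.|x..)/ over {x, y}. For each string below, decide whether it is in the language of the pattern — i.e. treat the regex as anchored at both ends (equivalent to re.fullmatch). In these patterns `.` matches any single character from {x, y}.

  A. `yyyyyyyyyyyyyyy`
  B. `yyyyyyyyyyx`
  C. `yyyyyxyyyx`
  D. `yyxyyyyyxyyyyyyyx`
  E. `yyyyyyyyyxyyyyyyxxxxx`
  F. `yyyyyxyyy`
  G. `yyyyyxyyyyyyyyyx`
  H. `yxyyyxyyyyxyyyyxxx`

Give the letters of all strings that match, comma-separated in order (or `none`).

A → match
B → match
C → no match
D → no match
E → no match
F → no match
G → no match
H → no match

A, B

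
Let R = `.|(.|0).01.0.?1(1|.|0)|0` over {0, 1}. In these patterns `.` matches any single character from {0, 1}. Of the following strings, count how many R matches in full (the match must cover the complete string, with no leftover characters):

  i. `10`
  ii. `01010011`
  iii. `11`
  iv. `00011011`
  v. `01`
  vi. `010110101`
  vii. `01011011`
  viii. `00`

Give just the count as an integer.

i → no match
ii → match
iii → no match
iv → match
v → no match
vi → no match
vii → match
viii → no match
Total matched: 3

3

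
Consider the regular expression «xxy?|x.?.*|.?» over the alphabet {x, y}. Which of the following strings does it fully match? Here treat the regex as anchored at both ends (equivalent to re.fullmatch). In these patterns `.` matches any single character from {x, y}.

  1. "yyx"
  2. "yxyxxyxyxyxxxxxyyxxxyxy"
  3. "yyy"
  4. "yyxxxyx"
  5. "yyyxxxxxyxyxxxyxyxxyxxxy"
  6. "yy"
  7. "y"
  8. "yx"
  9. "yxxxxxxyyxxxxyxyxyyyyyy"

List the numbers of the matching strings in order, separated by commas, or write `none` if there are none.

7

1. "yyx" → no match
2 → no match
3. "yyy" → no match
4. "yyxxxyx" → no match
5 → no match
6. "yy" → no match
7. "y" → match
8. "yx" → no match
9 → no match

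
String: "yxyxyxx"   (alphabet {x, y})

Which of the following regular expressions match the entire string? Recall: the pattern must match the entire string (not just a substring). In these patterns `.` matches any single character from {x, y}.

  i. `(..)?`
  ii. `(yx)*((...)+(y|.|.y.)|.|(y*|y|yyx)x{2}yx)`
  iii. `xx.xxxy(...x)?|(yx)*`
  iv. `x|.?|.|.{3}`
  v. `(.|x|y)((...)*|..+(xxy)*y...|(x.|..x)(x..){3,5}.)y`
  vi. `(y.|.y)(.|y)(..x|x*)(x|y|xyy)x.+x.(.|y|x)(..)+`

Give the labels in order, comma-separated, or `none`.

ii

i → no match
ii → match
iii → no match
iv → no match
v → no match — must end with "y"
vi → no match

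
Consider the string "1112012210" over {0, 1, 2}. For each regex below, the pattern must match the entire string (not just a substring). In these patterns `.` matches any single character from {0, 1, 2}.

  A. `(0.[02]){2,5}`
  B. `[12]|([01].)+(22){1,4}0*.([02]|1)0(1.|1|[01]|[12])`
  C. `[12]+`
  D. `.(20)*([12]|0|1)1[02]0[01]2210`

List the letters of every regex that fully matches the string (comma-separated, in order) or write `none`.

A → no match — must start with "0"
B → no match
C → no match
D → match

D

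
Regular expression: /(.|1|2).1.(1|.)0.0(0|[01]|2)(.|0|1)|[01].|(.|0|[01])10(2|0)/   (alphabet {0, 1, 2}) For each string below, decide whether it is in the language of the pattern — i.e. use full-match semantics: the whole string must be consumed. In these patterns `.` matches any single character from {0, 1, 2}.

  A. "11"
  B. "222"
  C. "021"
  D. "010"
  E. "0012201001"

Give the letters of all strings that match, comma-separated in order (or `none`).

A, E

A → match
B → no match
C → no match
D → no match
E → match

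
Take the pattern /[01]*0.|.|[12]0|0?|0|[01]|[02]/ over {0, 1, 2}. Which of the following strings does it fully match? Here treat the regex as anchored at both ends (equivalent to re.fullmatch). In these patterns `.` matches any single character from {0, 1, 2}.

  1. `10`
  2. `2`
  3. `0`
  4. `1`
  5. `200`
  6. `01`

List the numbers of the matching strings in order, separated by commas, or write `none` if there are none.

1 → match
2 → match
3 → match
4 → match
5 → no match
6 → match

1, 2, 3, 4, 6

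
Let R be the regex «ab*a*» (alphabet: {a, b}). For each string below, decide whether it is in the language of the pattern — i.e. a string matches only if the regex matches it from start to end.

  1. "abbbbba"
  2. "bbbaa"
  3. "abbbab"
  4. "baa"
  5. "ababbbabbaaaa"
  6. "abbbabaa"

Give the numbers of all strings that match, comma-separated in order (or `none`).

1

1 → match
2 → no match — must start with "a"
3 → no match
4 → no match — must start with "a"
5 → no match
6 → no match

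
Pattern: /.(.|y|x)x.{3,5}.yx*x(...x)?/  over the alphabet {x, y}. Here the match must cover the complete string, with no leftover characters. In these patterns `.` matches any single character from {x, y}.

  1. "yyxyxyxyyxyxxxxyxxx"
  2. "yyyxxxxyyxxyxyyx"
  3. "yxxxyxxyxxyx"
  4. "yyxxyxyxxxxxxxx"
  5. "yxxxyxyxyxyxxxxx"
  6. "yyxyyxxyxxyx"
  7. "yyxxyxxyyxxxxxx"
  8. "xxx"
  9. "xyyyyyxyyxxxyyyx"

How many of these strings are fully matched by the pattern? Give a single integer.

1

1 → no match
2 → no match
3 → no match
4 → no match
5 → no match
6 → no match
7 → match
8 → no match
9 → no match
Total matched: 1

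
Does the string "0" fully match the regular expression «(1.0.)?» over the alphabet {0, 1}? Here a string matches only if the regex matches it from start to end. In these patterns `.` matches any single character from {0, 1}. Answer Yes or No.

No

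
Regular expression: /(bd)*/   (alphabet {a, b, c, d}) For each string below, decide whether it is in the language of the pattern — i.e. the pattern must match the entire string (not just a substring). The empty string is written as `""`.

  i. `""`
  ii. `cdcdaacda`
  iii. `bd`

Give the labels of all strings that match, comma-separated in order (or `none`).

i, iii

i → match
ii → no match
iii → match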